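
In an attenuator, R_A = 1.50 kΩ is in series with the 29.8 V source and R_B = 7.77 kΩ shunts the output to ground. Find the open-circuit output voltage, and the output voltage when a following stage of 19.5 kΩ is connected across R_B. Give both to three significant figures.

Unloaded: 25.0 V; loaded: 23.5 V

Open-circuit: V = 29.8 × 7.77/(1.50 + 7.77) = 25.0 V.
With the load, R_B becomes R_B‖R_L = 5.556 kΩ, so V = 29.8 × 5.556/7.056 = 23.5 V.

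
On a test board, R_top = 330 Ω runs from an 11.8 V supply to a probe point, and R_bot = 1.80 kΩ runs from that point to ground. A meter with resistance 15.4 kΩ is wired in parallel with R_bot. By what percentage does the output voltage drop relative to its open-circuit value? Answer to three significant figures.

The divider's output (Thévenin) resistance is R_top‖R_bot = 278.9 Ω.
Fractional drop under load = R_th/(R_th + R_L) = 278.9 / (278.9 + 15400) = 0.01779.
So the output falls by 1.78 %.

1.78 %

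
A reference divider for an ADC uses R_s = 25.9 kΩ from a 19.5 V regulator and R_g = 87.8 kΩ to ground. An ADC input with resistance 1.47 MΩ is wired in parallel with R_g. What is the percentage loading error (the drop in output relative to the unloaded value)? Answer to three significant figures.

The divider's output (Thévenin) resistance is R_s‖R_g = 20.00 kΩ.
Fractional drop under load = R_th/(R_th + R_L) = 20.00 / (20.00 + 1470) = 0.01342.
So the output falls by 1.34 %.

1.34 %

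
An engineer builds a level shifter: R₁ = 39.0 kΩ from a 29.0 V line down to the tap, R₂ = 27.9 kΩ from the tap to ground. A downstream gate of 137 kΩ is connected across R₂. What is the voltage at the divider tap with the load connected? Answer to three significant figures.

The load sits in parallel with R₂: R₂‖R_L = (27.9 × 137) / (27.9 + 137) = 23.18 kΩ.
V_out = 29.0 × 23.18 / (39.0 + 23.18) = 29.0 × 23.18/62.18 = 10.8 V.

V_out ≈ 10.8 V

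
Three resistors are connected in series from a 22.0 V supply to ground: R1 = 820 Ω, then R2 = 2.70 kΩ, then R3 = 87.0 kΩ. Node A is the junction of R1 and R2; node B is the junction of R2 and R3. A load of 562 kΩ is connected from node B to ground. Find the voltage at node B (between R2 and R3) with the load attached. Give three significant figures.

At node B, R3 is in parallel with the load: R3‖R_L = 75340 Ω.
Below node A the resistance is R2 + (R3‖R_L) = 78040 Ω, so V_A = 22.0 × 78040/78860 = 21.77 V.
Then V_B = V_A × (R3‖R_L)/(R2 + R3‖R_L) = 21.77 × 75340/78040 = 21.0 V.

V ≈ 21.0 V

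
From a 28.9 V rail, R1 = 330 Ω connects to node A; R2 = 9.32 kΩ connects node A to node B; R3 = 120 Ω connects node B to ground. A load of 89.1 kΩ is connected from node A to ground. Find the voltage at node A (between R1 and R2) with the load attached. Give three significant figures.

Below node A the series string R2+R3 = 9440 Ω sits in parallel with the 89100 Ω load: 8536 Ω.
V_A = 28.9 × 8536/(330 + 8536) = 27.8 V.

V ≈ 27.8 V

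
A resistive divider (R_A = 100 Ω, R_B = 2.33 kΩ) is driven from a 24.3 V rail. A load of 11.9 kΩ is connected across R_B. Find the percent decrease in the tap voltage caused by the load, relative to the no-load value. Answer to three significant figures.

0.799 %

The divider's output (Thévenin) resistance is R_A‖R_B = 95.88 Ω.
Fractional drop under load = R_th/(R_th + R_L) = 95.88 / (95.88 + 11900) = 0.007993.
So the output falls by 0.799 %.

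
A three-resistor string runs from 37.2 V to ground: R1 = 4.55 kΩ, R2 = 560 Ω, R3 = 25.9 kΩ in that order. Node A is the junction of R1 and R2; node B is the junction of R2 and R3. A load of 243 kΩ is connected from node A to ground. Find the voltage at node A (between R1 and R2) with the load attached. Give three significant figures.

V ≈ 31.2 V

Below node A the series string R2+R3 = 26460 Ω sits in parallel with the 243000 Ω load: 23860 Ω.
V_A = 37.2 × 23860/(4550 + 23860) = 31.2 V.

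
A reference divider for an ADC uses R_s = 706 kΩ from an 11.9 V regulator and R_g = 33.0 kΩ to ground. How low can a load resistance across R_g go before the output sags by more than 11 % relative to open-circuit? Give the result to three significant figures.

Output resistance R_th = R_s‖R_g = (706 × 33.0)/739.0 = 31.53 kΩ.
The fractional drop is R_th/(R_th + R_L); requiring this ≤ 0.110 gives R_L ≥ R_th(1/0.110 − 1) = 31.53 × 8.091 = 255 kΩ.

R_L(min) ≈ 255 kΩ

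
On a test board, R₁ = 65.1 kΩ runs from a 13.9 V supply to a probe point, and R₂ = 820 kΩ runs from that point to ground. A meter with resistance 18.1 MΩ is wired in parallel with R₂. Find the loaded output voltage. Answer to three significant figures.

The load sits in parallel with R₂: R₂‖R_L = (820 × 18100) / (820 + 18100) = 784.5 kΩ.
V_out = 13.9 × 784.5 / (65.1 + 784.5) = 13.9 × 784.5/849.6 = 12.8 V.
(Unloaded it would have been 12.9 V.)

V_out ≈ 12.8 V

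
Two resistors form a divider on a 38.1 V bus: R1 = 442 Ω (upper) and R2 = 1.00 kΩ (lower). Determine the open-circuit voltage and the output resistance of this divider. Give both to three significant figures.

V_th = 26.4 V, R_th = 307 Ω

V_th is the open-circuit tap voltage: 38.1 × 1000/(442 + 1000) = 26.4 V.
With the supply zeroed, R1 and R2 appear in parallel from the tap: R_th = R1‖R2 = (442 × 1000)/1442 = 307 Ω.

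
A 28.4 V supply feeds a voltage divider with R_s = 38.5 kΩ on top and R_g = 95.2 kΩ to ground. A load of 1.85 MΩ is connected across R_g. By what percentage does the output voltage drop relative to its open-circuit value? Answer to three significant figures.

The divider's output (Thévenin) resistance is R_s‖R_g = 27.41 kΩ.
Fractional drop under load = R_th/(R_th + R_L) = 27.41 / (27.41 + 1850) = 0.01460.
So the output falls by 1.46 %.

1.46 %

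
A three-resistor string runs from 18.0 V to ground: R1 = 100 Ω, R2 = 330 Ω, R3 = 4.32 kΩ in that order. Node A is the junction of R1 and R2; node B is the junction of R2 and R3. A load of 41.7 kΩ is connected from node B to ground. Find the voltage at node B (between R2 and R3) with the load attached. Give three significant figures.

V ≈ 16.2 V

At node B, R3 is in parallel with the load: R3‖R_L = 3914 Ω.
Below node A the resistance is R2 + (R3‖R_L) = 4244 Ω, so V_A = 18.0 × 4244/4344 = 17.59 V.
Then V_B = V_A × (R3‖R_L)/(R2 + R3‖R_L) = 17.59 × 3914/4244 = 16.2 V.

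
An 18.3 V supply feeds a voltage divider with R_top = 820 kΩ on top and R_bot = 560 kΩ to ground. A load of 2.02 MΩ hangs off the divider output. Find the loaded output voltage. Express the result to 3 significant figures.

The load sits in parallel with R_bot: R_bot‖R_L = (560 × 2020) / (560 + 2020) = 438.4 kΩ.
V_out = 18.3 × 438.4 / (820 + 438.4) = 18.3 × 438.4/1258 = 6.38 V.

V_out ≈ 6.38 V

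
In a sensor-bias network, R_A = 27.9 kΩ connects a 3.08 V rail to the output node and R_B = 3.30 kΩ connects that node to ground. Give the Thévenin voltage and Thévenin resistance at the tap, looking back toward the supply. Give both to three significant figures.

V_th = 0.326 V, R_th = 2.95 kΩ

V_th is the open-circuit tap voltage: 3.08 × 3.30/(27.9 + 3.30) = 0.326 V.
With the supply zeroed, R_A and R_B appear in parallel from the tap: R_th = R_A‖R_B = (27.9 × 3.30)/31.20 = 2.95 kΩ.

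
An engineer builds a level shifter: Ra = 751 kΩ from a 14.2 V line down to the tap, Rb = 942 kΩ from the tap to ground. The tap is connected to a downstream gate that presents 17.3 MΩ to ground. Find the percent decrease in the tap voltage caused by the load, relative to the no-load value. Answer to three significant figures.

2.36 %

The divider's output (Thévenin) resistance is Ra‖Rb = 417.9 kΩ.
Fractional drop under load = R_th/(R_th + R_L) = 417.9 / (417.9 + 17300) = 0.02358.
So the output falls by 2.36 %.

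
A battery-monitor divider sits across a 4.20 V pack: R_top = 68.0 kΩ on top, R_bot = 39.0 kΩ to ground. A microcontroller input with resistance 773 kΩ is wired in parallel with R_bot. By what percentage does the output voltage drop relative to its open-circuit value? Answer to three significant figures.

The divider's output (Thévenin) resistance is R_top‖R_bot = 24.79 kΩ.
Fractional drop under load = R_th/(R_th + R_L) = 24.79 / (24.79 + 773) = 0.03107.
So the output falls by 3.11 %.

3.11 %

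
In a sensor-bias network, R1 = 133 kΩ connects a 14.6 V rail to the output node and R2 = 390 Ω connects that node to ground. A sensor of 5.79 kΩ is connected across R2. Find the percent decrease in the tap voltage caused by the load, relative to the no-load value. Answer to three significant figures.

6.29 %

The divider's output (Thévenin) resistance is R1‖R2 = 388.9 Ω.
Fractional drop under load = R_th/(R_th + R_L) = 388.9 / (388.9 + 5790) = 0.06293.
So the output falls by 6.29 %.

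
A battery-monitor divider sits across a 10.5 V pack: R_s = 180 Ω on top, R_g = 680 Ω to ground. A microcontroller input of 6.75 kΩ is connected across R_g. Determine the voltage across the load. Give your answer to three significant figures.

The load sits in parallel with R_g: R_g‖R_L = (680 × 6750) / (680 + 6750) = 617.8 Ω.
V_out = 10.5 × 617.8 / (180 + 617.8) = 10.5 × 617.8/797.8 = 8.13 V.

V_out ≈ 8.13 V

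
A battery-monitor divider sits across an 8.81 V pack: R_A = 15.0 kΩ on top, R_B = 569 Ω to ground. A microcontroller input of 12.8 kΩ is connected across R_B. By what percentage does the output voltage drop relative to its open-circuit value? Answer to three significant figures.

The divider's output (Thévenin) resistance is R_A‖R_B = 548.2 Ω.
Fractional drop under load = R_th/(R_th + R_L) = 548.2 / (548.2 + 12800) = 0.04107.
So the output falls by 4.11 %.

4.11 %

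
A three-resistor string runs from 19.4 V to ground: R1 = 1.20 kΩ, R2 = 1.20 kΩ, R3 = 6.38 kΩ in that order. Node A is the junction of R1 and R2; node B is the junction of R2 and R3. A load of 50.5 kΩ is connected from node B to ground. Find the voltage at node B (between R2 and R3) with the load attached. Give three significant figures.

V ≈ 13.6 V

At node B, R3 is in parallel with the load: R3‖R_L = 5.664 kΩ.
Below node A the resistance is R2 + (R3‖R_L) = 6.864 kΩ, so V_A = 19.4 × 6.864/8.064 = 16.51 V.
Then V_B = V_A × (R3‖R_L)/(R2 + R3‖R_L) = 16.51 × 5.664/6.864 = 13.6 V.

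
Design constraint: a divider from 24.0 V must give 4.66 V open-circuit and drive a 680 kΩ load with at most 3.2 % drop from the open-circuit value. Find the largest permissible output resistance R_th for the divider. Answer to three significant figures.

R_th ≤ 22.5 kΩ

Loading drop = R_th/(R_th + R_L) ≤ 0.0320, so R_th ≤ R_L · ε/(1−ε) = 680 kΩ × 0.0320/0.9680 = 22.5 kΩ.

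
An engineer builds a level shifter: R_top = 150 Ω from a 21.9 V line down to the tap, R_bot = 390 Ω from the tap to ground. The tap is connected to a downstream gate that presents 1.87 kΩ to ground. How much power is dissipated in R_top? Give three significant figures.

P ≈ 322 mW

Total resistance from the source is R_top + (R_bot‖R_L) = 472.7 Ω, so I = 21.9/472.7 Ω = 46.33 mA.
P = I²·R_top = (46.33 mA)² × 150 Ω = 322 mW.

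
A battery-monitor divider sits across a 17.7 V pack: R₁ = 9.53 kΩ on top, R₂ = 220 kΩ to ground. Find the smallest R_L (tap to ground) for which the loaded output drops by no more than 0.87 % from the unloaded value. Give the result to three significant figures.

Output resistance R_th = R₁‖R₂ = (9.53 × 220)/229.5 = 9.134 kΩ.
The fractional drop is R_th/(R_th + R_L); requiring this ≤ 0.00870 gives R_L ≥ R_th(1/0.00870 − 1) = 9.134 × 113.9 = 1.04 MΩ.

R_L(min) ≈ 1.04 MΩ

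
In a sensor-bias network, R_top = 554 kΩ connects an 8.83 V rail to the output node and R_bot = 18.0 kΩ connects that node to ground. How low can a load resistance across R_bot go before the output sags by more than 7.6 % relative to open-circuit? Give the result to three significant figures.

Output resistance R_th = R_top‖R_bot = (554 × 18.0)/572.0 = 17.43 kΩ.
The fractional drop is R_th/(R_th + R_L); requiring this ≤ 0.0760 gives R_L ≥ R_th(1/0.0760 − 1) = 17.43 × 12.16 = 212 kΩ.

R_L(min) ≈ 212 kΩ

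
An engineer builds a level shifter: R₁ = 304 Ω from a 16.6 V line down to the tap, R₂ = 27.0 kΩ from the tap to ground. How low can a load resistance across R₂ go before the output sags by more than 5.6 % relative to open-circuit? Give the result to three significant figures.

Output resistance R_th = R₁‖R₂ = (304 × 27000)/27300 = 300.6 Ω.
The fractional drop is R_th/(R_th + R_L); requiring this ≤ 0.0560 gives R_L ≥ R_th(1/0.0560 − 1) = 300.6 × 16.86 = 5.07 kΩ.

R_L(min) ≈ 5.07 kΩ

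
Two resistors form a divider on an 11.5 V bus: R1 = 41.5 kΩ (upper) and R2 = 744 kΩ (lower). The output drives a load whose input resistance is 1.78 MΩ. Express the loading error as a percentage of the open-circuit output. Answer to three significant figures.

The divider's output (Thévenin) resistance is R1‖R2 = 39.31 kΩ.
Fractional drop under load = R_th/(R_th + R_L) = 39.31 / (39.31 + 1780) = 0.02161.
So the output falls by 2.16 %.

2.16 %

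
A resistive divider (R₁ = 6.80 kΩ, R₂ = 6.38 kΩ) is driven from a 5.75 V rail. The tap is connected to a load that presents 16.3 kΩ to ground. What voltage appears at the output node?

The load sits in parallel with R₂: R₂‖R_L = (6.38 × 16.3) / (6.38 + 16.3) = 4.585 kΩ.
V_out = 5.75 × 4.585 / (6.80 + 4.585) = 5.75 × 4.585/11.39 = 2.32 V.
(Unloaded it would have been 2.78 V.)

V_out ≈ 2.32 V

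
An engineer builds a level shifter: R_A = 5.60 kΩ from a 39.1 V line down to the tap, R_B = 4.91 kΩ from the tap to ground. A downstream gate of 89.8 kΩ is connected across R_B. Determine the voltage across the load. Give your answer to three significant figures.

The load sits in parallel with R_B: R_B‖R_L = (4.91 × 89.8) / (4.91 + 89.8) = 4.655 kΩ.
V_out = 39.1 × 4.655 / (5.60 + 4.655) = 39.1 × 4.655/10.26 = 17.7 V.

V_out ≈ 17.7 V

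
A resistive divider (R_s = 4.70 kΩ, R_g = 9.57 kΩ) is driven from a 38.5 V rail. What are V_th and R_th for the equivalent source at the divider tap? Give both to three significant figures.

V_th = 25.8 V, R_th = 3.15 kΩ

V_th is the open-circuit tap voltage: 38.5 × 9.57/(4.70 + 9.57) = 25.8 V.
With the supply zeroed, R_s and R_g appear in parallel from the tap: R_th = R_s‖R_g = (4.70 × 9.57)/14.27 = 3.15 kΩ.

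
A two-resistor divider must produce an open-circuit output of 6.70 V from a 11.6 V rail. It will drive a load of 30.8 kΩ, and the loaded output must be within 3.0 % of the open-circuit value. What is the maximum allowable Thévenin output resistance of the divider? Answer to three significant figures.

Loading drop = R_th/(R_th + R_L) ≤ 0.0300, so R_th ≤ R_L · ε/(1−ε) = 30.8 kΩ × 0.0300/0.9700 = 953 Ω.
(Any R1, R2 with R2/(R1+R2) = 0.578 and R1‖R2 ≤ 953 Ω will meet the spec.)

R_th ≤ 953 Ω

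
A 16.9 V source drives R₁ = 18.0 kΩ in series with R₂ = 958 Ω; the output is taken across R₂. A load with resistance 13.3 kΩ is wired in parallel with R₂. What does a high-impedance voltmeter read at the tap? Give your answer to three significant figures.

V_out ≈ 0.799 V

The load sits in parallel with R₂: R₂‖R_L = (958 × 13300) / (958 + 13300) = 893.6 Ω.
V_out = 16.9 × 893.6 / (18000 + 893.6) = 16.9 × 893.6/18890 = 0.799 V.
(Unloaded it would have been 0.854 V.)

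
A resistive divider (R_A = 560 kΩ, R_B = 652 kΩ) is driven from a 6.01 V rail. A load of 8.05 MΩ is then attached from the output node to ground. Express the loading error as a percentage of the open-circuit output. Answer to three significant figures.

3.61 %

The divider's output (Thévenin) resistance is R_A‖R_B = 301.3 kΩ.
Fractional drop under load = R_th/(R_th + R_L) = 301.3 / (301.3 + 8050) = 0.03607.
So the output falls by 3.61 %.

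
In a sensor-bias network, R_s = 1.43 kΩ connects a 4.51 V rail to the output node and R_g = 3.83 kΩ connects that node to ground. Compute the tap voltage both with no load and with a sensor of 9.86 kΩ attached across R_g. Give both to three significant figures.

Unloaded: 3.28 V; loaded: 2.97 V

Open-circuit: V = 4.51 × 3.83/(1.43 + 3.83) = 3.28 V.
With the load, R_g becomes R_g‖R_L = 2.758 kΩ, so V = 4.51 × 2.758/4.188 = 2.97 V.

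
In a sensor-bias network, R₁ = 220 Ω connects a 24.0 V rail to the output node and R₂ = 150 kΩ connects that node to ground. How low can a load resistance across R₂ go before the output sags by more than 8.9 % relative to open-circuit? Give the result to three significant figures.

R_L(min) ≈ 2.25 kΩ

Output resistance R_th = R₁‖R₂ = (220 × 150000)/150200 = 219.7 Ω.
The fractional drop is R_th/(R_th + R_L); requiring this ≤ 0.0890 gives R_L ≥ R_th(1/0.0890 − 1) = 219.7 × 10.24 = 2.25 kΩ.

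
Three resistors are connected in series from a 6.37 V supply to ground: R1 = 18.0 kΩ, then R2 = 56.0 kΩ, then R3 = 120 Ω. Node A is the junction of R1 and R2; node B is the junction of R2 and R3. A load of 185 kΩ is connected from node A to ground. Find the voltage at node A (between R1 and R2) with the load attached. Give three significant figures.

Below node A the series string R2+R3 = 56120 Ω sits in parallel with the 185000 Ω load: 43060 Ω.
V_A = 6.37 × 43060/(18000 + 43060) = 4.49 V.

V ≈ 4.49 V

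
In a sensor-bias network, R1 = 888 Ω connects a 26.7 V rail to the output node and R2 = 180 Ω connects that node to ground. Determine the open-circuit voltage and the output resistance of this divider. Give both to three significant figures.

V_th is the open-circuit tap voltage: 26.7 × 180/(888 + 180) = 4.50 V.
With the supply zeroed, R1 and R2 appear in parallel from the tap: R_th = R1‖R2 = (888 × 180)/1068 = 150 Ω.

V_th = 4.50 V, R_th = 150 Ω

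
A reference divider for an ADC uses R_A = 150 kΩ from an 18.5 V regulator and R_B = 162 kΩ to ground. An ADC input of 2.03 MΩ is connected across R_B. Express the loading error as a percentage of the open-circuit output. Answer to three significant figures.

3.69 %

The divider's output (Thévenin) resistance is R_A‖R_B = 77.88 kΩ.
Fractional drop under load = R_th/(R_th + R_L) = 77.88 / (77.88 + 2030) = 0.03695.
So the output falls by 3.69 %.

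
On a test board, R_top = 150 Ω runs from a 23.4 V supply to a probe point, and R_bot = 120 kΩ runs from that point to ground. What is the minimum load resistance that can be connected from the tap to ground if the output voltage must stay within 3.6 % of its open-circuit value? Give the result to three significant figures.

R_L(min) ≈ 4.01 kΩ

Output resistance R_th = R_top‖R_bot = (150 × 120000)/120200 = 149.8 Ω.
The fractional drop is R_th/(R_th + R_L); requiring this ≤ 0.0360 gives R_L ≥ R_th(1/0.0360 − 1) = 149.8 × 26.78 = 4.01 kΩ.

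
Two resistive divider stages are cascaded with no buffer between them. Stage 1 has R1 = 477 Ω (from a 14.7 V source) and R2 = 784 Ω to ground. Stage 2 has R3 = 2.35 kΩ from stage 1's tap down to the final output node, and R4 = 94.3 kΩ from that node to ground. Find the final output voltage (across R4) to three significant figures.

V_out ≈ 8.89 V

Stage 2 presents R3+R4 = 96650 Ω as a load on stage 1's tap.
Stage 1's lower leg becomes R2‖(R3+R4) = 777.7 Ω, so V_mid = 14.7 × 777.7/1255 = 9.111 V.
Stage 2 is itself unloaded: V_out = V_mid × R4/(R3+R4) = 9.111 × 94300/96650 = 8.89 V.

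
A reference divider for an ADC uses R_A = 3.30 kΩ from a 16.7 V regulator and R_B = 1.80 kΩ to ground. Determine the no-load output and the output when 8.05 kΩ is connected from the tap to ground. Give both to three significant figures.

Open-circuit: V = 16.7 × 1.80/(3.30 + 1.80) = 5.89 V.
With the load, R_B becomes R_B‖R_L = 1.471 kΩ, so V = 16.7 × 1.471/4.771 = 5.15 V.

Unloaded: 5.89 V; loaded: 5.15 V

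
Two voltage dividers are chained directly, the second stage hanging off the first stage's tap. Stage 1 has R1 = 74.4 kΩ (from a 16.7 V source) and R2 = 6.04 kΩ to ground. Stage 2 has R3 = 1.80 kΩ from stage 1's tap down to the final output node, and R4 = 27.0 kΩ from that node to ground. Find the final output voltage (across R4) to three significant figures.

Stage 2 presents R3+R4 = 28.80 kΩ as a load on stage 1's tap.
Stage 1's lower leg becomes R2‖(R3+R4) = 4.993 kΩ, so V_mid = 16.7 × 4.993/79.39 = 1.050 V.
Stage 2 is itself unloaded: V_out = V_mid × R4/(R3+R4) = 1.050 × 27.0/28.80 = 0.985 V.

V_out ≈ 0.985 V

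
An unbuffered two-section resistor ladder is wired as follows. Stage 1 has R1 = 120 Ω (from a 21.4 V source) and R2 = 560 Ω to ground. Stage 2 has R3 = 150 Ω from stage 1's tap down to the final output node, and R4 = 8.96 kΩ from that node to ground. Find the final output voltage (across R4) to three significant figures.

V_out ≈ 17.1 V

Stage 2 presents R3+R4 = 9110 Ω as a load on stage 1's tap.
Stage 1's lower leg becomes R2‖(R3+R4) = 527.6 Ω, so V_mid = 21.4 × 527.6/647.6 = 17.43 V.
Stage 2 is itself unloaded: V_out = V_mid × R4/(R3+R4) = 17.43 × 8960/9110 = 17.1 V.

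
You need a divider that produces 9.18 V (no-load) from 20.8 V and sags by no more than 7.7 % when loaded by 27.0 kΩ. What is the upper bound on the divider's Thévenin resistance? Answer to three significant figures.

Loading drop = R_th/(R_th + R_L) ≤ 0.0770, so R_th ≤ R_L · ε/(1−ε) = 27.0 kΩ × 0.0770/0.9230 = 2.25 kΩ.

R_th ≤ 2.25 kΩ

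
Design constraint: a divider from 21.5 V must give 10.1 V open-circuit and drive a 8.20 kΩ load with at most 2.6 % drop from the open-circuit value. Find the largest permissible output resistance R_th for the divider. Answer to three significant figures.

Loading drop = R_th/(R_th + R_L) ≤ 0.0260, so R_th ≤ R_L · ε/(1−ε) = 8.20 kΩ × 0.0260/0.9740 = 219 Ω.

R_th ≤ 219 Ω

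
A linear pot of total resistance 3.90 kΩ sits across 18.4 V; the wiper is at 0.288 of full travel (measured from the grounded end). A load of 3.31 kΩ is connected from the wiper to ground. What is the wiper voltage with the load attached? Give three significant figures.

The wiper splits the pot into (1−α)R = 2.777 kΩ above and αR = 1.123 kΩ below.
Lower section ‖ load = 0.8386 kΩ.
V_wiper = 18.4 × 0.8386/(2.777 + 0.8386) = 4.27 V.

V ≈ 4.27 V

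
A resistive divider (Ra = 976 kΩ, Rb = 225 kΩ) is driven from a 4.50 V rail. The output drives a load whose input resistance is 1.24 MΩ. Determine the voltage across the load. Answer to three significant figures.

The load sits in parallel with Rb: Rb‖R_L = (225 × 1240) / (225 + 1240) = 190.4 kΩ.
V_out = 4.50 × 190.4 / (976 + 190.4) = 4.50 × 190.4/1166 = 0.735 V.

V_out ≈ 0.735 V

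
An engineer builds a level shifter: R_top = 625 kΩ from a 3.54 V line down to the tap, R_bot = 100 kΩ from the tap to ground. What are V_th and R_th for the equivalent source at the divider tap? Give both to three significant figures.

V_th is the open-circuit tap voltage: 3.54 × 100/(625 + 100) = 0.488 V.
With the supply zeroed, R_top and R_bot appear in parallel from the tap: R_th = R_top‖R_bot = (625 × 100)/725.0 = 86.2 kΩ.

V_th = 0.488 V, R_th = 86.2 kΩ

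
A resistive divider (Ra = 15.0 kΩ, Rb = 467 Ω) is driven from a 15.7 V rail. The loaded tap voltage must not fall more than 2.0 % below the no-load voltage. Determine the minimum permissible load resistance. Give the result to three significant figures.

R_L(min) ≈ 22.2 kΩ

Output resistance R_th = Ra‖Rb = (15000 × 467)/15470 = 452.9 Ω.
The fractional drop is R_th/(R_th + R_L); requiring this ≤ 0.0200 gives R_L ≥ R_th(1/0.0200 − 1) = 452.9 × 49.00 = 22.2 kΩ.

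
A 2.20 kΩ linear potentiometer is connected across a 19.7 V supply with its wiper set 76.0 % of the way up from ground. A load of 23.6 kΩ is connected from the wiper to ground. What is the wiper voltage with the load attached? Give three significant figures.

V ≈ 14.7 V

The wiper splits the pot into (1−α)R = 528.0 Ω above and αR = 1672 Ω below.
Lower section ‖ load = 1561 Ω.
V_wiper = 19.7 × 1561/(528.0 + 1561) = 14.7 V.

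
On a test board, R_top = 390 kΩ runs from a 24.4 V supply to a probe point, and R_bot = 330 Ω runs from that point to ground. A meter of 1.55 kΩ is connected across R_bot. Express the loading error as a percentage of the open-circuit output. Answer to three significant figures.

Unloaded V = 24.4 × 330/390300 = 0.02063 V.
Loaded: R_bot‖R_L = 272.1 Ω, giving V = 24.4 × 272.1/390300 = 0.01701 V.
Drop = (0.02063 − 0.01701) / 0.02063 = 17.5 %.

17.5 %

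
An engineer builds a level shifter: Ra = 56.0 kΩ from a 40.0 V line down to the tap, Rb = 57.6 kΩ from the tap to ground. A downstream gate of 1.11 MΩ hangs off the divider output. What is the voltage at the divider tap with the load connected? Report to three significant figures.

V_out ≈ 19.8 V

The load sits in parallel with Rb: Rb‖R_L = (57.6 × 1110) / (57.6 + 1110) = 54.76 kΩ.
V_out = 40.0 × 54.76 / (56.0 + 54.76) = 40.0 × 54.76/110.8 = 19.8 V.
(Unloaded it would have been 20.3 V.)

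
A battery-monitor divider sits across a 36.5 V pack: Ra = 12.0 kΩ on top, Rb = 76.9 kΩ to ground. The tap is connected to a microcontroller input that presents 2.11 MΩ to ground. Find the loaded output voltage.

V_out ≈ 31.4 V

The load sits in parallel with Rb: Rb‖R_L = (76.9 × 2110) / (76.9 + 2110) = 74.20 kΩ.
V_out = 36.5 × 74.20 / (12.0 + 74.20) = 36.5 × 74.20/86.20 = 31.4 V.
(Unloaded it would have been 31.6 V.)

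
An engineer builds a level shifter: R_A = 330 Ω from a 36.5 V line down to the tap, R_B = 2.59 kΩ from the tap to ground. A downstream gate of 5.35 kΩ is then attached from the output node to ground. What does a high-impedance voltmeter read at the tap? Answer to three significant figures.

The load sits in parallel with R_B: R_B‖R_L = (2590 × 5350) / (2590 + 5350) = 1745 Ω.
V_out = 36.5 × 1745 / (330 + 1745) = 36.5 × 1745/2075 = 30.7 V.

V_out ≈ 30.7 V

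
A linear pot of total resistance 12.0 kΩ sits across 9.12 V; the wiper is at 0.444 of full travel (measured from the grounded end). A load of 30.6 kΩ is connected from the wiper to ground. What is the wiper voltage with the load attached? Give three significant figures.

V ≈ 3.69 V

The wiper splits the pot into (1−α)R = 6.672 kΩ above and αR = 5.328 kΩ below.
Lower section ‖ load = 4.538 kΩ.
V_wiper = 9.12 × 4.538/(6.672 + 4.538) = 3.69 V.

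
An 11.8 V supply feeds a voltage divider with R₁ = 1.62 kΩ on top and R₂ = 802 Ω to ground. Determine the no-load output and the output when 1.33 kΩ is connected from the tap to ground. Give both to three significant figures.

Unloaded: 3.91 V; loaded: 2.78 V

Open-circuit: V = 11.8 × 802/(1620 + 802) = 3.91 V.
With the load, R₂ becomes R₂‖R_L = 500.3 Ω, so V = 11.8 × 500.3/2120 = 2.78 V.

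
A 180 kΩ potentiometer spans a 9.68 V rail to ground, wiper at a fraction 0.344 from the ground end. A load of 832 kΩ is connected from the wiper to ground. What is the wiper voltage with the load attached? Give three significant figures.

V ≈ 3.17 V

The wiper splits the pot into (1−α)R = 118.1 kΩ above and αR = 61.92 kΩ below.
Lower section ‖ load = 57.63 kΩ.
V_wiper = 9.68 × 57.63/(118.1 + 57.63) = 3.17 V.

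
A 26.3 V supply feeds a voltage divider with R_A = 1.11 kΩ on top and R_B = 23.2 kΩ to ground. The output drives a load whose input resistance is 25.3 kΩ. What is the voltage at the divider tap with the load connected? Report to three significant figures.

V_out ≈ 24.1 V

The load sits in parallel with R_B: R_B‖R_L = (23.2 × 25.3) / (23.2 + 25.3) = 12.10 kΩ.
V_out = 26.3 × 12.10 / (1.11 + 12.10) = 26.3 × 12.10/13.21 = 24.1 V.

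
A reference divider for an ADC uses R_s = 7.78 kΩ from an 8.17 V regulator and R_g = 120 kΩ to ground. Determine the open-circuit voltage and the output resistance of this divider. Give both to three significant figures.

V_th is the open-circuit tap voltage: 8.17 × 120/(7.78 + 120) = 7.67 V.
With the supply zeroed, R_s and R_g appear in parallel from the tap: R_th = R_s‖R_g = (7.78 × 120)/127.8 = 7.31 kΩ.

V_th = 7.67 V, R_th = 7.31 kΩ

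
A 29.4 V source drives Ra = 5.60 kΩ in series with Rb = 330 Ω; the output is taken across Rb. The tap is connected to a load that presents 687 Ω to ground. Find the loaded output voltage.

V_out ≈ 1.13 V

The load sits in parallel with Rb: Rb‖R_L = (330 × 687) / (330 + 687) = 222.9 Ω.
V_out = 29.4 × 222.9 / (5600 + 222.9) = 29.4 × 222.9/5823 = 1.13 V.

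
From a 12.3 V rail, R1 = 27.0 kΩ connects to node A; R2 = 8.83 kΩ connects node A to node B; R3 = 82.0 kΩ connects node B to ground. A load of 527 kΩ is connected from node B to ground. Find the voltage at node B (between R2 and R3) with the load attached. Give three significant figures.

V ≈ 8.17 V

At node B, R3 is in parallel with the load: R3‖R_L = 70.96 kΩ.
Below node A the resistance is R2 + (R3‖R_L) = 79.79 kΩ, so V_A = 12.3 × 79.79/106.8 = 9.190 V.
Then V_B = V_A × (R3‖R_L)/(R2 + R3‖R_L) = 9.190 × 70.96/79.79 = 8.17 V.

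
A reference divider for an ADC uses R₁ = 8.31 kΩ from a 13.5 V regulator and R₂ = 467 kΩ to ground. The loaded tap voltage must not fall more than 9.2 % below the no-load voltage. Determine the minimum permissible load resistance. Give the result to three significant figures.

R_L(min) ≈ 80.6 kΩ

Output resistance R_th = R₁‖R₂ = (8.31 × 467)/475.3 = 8.165 kΩ.
The fractional drop is R_th/(R_th + R_L); requiring this ≤ 0.0920 gives R_L ≥ R_th(1/0.0920 − 1) = 8.165 × 9.870 = 80.6 kΩ.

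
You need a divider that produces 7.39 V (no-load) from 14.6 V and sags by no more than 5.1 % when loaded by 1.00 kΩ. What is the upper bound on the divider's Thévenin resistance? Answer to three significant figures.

R_th ≤ 53.7 Ω

Loading drop = R_th/(R_th + R_L) ≤ 0.0510, so R_th ≤ R_L · ε/(1−ε) = 1.00 kΩ × 0.0510/0.9490 = 53.7 Ω.
(Any R1, R2 with R2/(R1+R2) = 0.506 and R1‖R2 ≤ 53.7 Ω will meet the spec.)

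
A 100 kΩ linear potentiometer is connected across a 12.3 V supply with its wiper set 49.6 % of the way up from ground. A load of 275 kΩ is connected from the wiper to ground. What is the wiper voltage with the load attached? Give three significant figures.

The wiper splits the pot into (1−α)R = 50.40 kΩ above and αR = 49.60 kΩ below.
Lower section ‖ load = 42.02 kΩ.
V_wiper = 12.3 × 42.02/(50.40 + 42.02) = 5.59 V.

V ≈ 5.59 V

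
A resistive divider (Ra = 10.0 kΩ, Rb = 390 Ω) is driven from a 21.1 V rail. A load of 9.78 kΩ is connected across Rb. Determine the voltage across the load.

V_out ≈ 0.763 V

The load sits in parallel with Rb: Rb‖R_L = (390 × 9780) / (390 + 9780) = 375.0 Ω.
V_out = 21.1 × 375.0 / (10000 + 375.0) = 21.1 × 375.0/10380 = 0.763 V.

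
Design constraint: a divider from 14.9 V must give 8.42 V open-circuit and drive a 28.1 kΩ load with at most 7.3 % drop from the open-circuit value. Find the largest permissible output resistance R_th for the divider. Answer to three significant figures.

Loading drop = R_th/(R_th + R_L) ≤ 0.0730, so R_th ≤ R_L · ε/(1−ε) = 28.1 kΩ × 0.0730/0.9270 = 2.21 kΩ.
(Any R1, R2 with R2/(R1+R2) = 0.565 and R1‖R2 ≤ 2.21 kΩ will meet the spec.)

R_th ≤ 2.21 kΩ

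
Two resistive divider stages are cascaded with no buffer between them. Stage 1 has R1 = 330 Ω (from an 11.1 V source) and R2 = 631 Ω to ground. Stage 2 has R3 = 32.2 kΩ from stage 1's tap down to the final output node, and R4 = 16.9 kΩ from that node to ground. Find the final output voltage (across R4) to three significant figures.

V_out ≈ 2.50 V

Stage 2 presents R3+R4 = 49100 Ω as a load on stage 1's tap.
Stage 1's lower leg becomes R2‖(R3+R4) = 623.0 Ω, so V_mid = 11.1 × 623.0/953.0 = 7.256 V.
Stage 2 is itself unloaded: V_out = V_mid × R4/(R3+R4) = 7.256 × 16900/49100 = 2.50 V.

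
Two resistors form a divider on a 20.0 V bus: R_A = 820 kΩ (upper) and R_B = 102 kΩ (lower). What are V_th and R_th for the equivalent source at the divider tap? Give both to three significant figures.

V_th = 2.21 V, R_th = 90.7 kΩ

V_th is the open-circuit tap voltage: 20.0 × 102/(820 + 102) = 2.21 V.
With the supply zeroed, R_A and R_B appear in parallel from the tap: R_th = R_A‖R_B = (820 × 102)/922.0 = 90.7 kΩ.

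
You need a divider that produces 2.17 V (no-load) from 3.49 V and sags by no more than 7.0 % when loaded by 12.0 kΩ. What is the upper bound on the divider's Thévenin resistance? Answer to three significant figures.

R_th ≤ 903 Ω

Loading drop = R_th/(R_th + R_L) ≤ 0.0700, so R_th ≤ R_L · ε/(1−ε) = 12.0 kΩ × 0.0700/0.9300 = 903 Ω.
(Any R1, R2 with R2/(R1+R2) = 0.622 and R1‖R2 ≤ 903 Ω will meet the spec.)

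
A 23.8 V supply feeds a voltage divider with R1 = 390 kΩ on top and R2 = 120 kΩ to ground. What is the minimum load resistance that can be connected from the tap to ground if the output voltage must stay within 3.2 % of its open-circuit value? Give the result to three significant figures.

Output resistance R_th = R1‖R2 = (390 × 120)/510.0 = 91.76 kΩ.
The fractional drop is R_th/(R_th + R_L); requiring this ≤ 0.0320 gives R_L ≥ R_th(1/0.0320 − 1) = 91.76 × 30.25 = 2.78 MΩ.

R_L(min) ≈ 2.78 MΩ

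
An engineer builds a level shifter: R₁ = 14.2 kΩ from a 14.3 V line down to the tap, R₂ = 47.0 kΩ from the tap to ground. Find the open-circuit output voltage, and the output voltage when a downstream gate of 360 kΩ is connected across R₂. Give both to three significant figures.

Unloaded: 11.0 V; loaded: 10.7 V

Open-circuit: V = 14.3 × 47.0/(14.2 + 47.0) = 11.0 V.
With the load, R₂ becomes R₂‖R_L = 41.57 kΩ, so V = 14.3 × 41.57/55.77 = 10.7 V.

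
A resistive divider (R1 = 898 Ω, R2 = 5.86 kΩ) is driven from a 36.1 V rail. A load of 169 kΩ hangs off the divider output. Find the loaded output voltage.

V_out ≈ 31.2 V

The load sits in parallel with R2: R2‖R_L = (5860 × 169000) / (5860 + 169000) = 5664 Ω.
V_out = 36.1 × 5664 / (898 + 5664) = 36.1 × 5664/6562 = 31.2 V.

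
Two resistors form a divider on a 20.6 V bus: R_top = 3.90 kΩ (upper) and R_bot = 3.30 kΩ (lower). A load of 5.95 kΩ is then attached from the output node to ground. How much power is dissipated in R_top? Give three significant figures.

P ≈ 45.6 mW

Total resistance from the source is R_top + (R_bot‖R_L) = 6.023 kΩ, so I = 20.6/6.023 kΩ = 3.420 mA.
P = I²·R_top = (3.420 mA)² × 3.90 kΩ = 45.6 mW.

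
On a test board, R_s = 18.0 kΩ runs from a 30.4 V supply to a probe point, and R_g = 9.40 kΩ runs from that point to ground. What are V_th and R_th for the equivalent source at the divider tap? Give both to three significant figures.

V_th is the open-circuit tap voltage: 30.4 × 9.40/(18.0 + 9.40) = 10.4 V.
With the supply zeroed, R_s and R_g appear in parallel from the tap: R_th = R_s‖R_g = (18.0 × 9.40)/27.40 = 6.18 kΩ.

V_th = 10.4 V, R_th = 6.18 kΩ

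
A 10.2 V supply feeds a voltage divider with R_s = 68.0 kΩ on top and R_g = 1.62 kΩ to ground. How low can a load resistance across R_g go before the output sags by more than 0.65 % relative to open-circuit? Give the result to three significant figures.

Output resistance R_th = R_s‖R_g = (68.0 × 1.62)/69.62 = 1.582 kΩ.
The fractional drop is R_th/(R_th + R_L); requiring this ≤ 0.00650 gives R_L ≥ R_th(1/0.00650 − 1) = 1.582 × 152.8 = 242 kΩ.

R_L(min) ≈ 242 kΩ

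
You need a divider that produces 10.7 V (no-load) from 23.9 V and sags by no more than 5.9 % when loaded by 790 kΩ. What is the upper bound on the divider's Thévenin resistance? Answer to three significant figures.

R_th ≤ 49.5 kΩ

Loading drop = R_th/(R_th + R_L) ≤ 0.0590, so R_th ≤ R_L · ε/(1−ε) = 790 kΩ × 0.0590/0.9410 = 49.5 kΩ.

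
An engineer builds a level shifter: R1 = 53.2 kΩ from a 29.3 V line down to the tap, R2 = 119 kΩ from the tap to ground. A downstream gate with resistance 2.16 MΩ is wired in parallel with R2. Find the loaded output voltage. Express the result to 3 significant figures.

The load sits in parallel with R2: R2‖R_L = (119 × 2160) / (119 + 2160) = 112.8 kΩ.
V_out = 29.3 × 112.8 / (53.2 + 112.8) = 29.3 × 112.8/166.0 = 19.9 V.

V_out ≈ 19.9 V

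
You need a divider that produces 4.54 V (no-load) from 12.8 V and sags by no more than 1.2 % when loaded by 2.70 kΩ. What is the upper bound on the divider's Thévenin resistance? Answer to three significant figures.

R_th ≤ 32.8 Ω

Loading drop = R_th/(R_th + R_L) ≤ 0.0120, so R_th ≤ R_L · ε/(1−ε) = 2.70 kΩ × 0.0120/0.9880 = 32.8 Ω.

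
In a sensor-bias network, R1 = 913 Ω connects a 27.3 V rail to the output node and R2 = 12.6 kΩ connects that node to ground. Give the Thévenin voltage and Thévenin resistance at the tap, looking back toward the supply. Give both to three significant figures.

V_th = 25.5 V, R_th = 851 Ω

V_th is the open-circuit tap voltage: 27.3 × 12600/(913 + 12600) = 25.5 V.
With the supply zeroed, R1 and R2 appear in parallel from the tap: R_th = R1‖R2 = (913 × 12600)/13510 = 851 Ω.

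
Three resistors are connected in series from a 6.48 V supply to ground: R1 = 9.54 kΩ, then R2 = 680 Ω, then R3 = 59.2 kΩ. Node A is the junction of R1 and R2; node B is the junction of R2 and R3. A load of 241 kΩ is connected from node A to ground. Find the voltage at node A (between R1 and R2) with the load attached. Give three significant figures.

V ≈ 5.40 V

Below node A the series string R2+R3 = 59880 Ω sits in parallel with the 241000 Ω load: 47960 Ω.
V_A = 6.48 × 47960/(9540 + 47960) = 5.40 V.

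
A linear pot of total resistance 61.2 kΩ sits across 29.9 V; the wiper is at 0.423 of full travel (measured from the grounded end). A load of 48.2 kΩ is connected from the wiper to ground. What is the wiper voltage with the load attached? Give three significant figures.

V ≈ 9.66 V

The wiper splits the pot into (1−α)R = 35.31 kΩ above and αR = 25.89 kΩ below.
Lower section ‖ load = 16.84 kΩ.
V_wiper = 29.9 × 16.84/(35.31 + 16.84) = 9.66 V.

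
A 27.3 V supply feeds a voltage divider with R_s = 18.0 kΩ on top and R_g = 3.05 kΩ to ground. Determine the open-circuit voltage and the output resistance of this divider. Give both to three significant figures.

V_th = 3.96 V, R_th = 2.61 kΩ

V_th is the open-circuit tap voltage: 27.3 × 3.05/(18.0 + 3.05) = 3.96 V.
With the supply zeroed, R_s and R_g appear in parallel from the tap: R_th = R_s‖R_g = (18.0 × 3.05)/21.05 = 2.61 kΩ.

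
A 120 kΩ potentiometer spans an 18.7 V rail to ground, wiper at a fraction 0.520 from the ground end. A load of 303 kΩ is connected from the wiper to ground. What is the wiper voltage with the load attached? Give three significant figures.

The wiper splits the pot into (1−α)R = 57.60 kΩ above and αR = 62.40 kΩ below.
Lower section ‖ load = 51.74 kΩ.
V_wiper = 18.7 × 51.74/(57.60 + 51.74) = 8.85 V.

V ≈ 8.85 V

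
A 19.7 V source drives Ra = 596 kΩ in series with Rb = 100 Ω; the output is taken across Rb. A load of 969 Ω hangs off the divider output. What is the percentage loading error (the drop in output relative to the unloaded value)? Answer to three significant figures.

9.35 %

The divider's output (Thévenin) resistance is Ra‖Rb = 99.98 Ω.
Fractional drop under load = R_th/(R_th + R_L) = 99.98 / (99.98 + 969) = 0.09353.
So the output falls by 9.35 %.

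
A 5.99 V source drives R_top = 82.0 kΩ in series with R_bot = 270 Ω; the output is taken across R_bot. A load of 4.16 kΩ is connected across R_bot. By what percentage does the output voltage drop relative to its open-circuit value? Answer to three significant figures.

6.08 %

The divider's output (Thévenin) resistance is R_top‖R_bot = 269.1 Ω.
Fractional drop under load = R_th/(R_th + R_L) = 269.1 / (269.1 + 4160) = 0.06076.
So the output falls by 6.08 %.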